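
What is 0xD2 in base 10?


D2 hex = 210 decimal

210


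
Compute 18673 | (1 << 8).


18673 | (1 << 8) = 18673 | 256 = 18929

18929


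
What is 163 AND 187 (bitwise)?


0b10100011 & 0b10111011 = 0b10100011 = 163

163


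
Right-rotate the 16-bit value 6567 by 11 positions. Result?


Rotate 0b1100110100111 right by 11 (16-bit) = 0b11010011100011 = 13539

13539


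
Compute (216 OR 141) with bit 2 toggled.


Step 1: 216 | 141 = 221
Step 2: 221 ^ (1 << 2) = 221 ^ 4 = 217

217


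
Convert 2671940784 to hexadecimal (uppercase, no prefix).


2671940784 = 9F4294B0 hex

9F4294B0


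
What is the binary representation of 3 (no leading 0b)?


3 = 11 in binary

11


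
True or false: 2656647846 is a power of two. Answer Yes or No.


0b10011110010110010011101010100110. Multiple bits set => No

No


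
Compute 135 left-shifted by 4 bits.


0b10000111 << 4 = 0b100001110000 = 2160

2160


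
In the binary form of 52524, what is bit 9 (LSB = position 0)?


0b1100110100101100, position 9 = 0

0


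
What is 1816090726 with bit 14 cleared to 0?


1816090726 & ~(1 << 14) = 1816074342

1816074342


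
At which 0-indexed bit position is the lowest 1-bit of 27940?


0b110110100100100. Lowest set bit at position 2

2


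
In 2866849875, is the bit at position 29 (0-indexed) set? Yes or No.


0b10101010111000001010100001010011, bit 29 = 1. Yes

Yes


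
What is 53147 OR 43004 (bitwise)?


0b1100111110011011 | 0b1010011111111100 = 0b1110111111111111 = 61439

61439


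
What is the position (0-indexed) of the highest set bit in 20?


0b10100. Highest set bit at position 4

4


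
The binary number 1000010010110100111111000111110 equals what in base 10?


1000010010110100111111000111110 in decimal = 1113226814

1113226814


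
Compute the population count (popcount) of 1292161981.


0b1001101000001001101001110111101 has 16 set bits

16


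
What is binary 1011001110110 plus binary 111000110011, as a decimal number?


1011001110110 + 111000110011 = 10010010101001 = 9385

9385


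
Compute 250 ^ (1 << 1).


250 ^ (1 << 1) = 250 ^ 2 = 248

248


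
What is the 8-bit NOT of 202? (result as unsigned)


~0b11001010 = 0b110101 = 53 (8-bit unsigned)

53


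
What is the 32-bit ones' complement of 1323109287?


1323109287 ^ 4294967295 = 2971858008

2971858008


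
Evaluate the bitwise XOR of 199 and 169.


0b11000111 ^ 0b10101001 = 0b1101110 = 110

110


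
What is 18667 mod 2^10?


18667 & 1023 = 235

235


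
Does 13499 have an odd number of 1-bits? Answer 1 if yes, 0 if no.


0b11010010111011 has 9 ones => parity 1

1


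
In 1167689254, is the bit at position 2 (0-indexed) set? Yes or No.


0b1000101100110011000011000100110, bit 2 = 1. Yes

Yes


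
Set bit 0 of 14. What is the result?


14 | (1 << 0) = 14 | 1 = 15

15


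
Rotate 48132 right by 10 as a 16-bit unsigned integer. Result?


Rotate 0b1011110000000100 right by 10 (16-bit) = 0b100101111 = 303

303


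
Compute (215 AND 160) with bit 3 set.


Step 1: 215 & 160 = 128
Step 2: 128 | (1 << 3) = 128 | 8 = 136

136


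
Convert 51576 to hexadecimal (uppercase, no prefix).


51576 = C978 hex

C978


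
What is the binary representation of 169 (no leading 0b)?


169 = 10101001 in binary

10101001


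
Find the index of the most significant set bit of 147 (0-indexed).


0b10010011. Highest set bit at position 7

7


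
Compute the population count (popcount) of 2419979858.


0b10010000001111011111011001010010 has 16 set bits

16


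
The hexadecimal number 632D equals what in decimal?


632D hex = 25389 decimal

25389


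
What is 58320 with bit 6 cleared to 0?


58320 & ~(1 << 6) = 58256

58256


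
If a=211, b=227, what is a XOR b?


211 ^ 227 = 48

48


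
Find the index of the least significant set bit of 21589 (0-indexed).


0b101010001010101. Lowest set bit at position 0

0


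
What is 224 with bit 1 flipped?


224 ^ (1 << 1) = 224 ^ 2 = 226

226


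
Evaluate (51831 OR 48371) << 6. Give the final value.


Step 1: 51831 | 48371 = 65271
Step 2: 65271 << 6 = 4177344

4177344


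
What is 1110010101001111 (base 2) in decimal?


1110010101001111 in decimal = 58703

58703


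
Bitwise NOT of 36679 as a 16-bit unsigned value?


~0b1000111101000111 = 0b111000010111000 = 28856 (16-bit unsigned)

28856


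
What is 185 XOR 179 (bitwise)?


0b10111001 ^ 0b10110011 = 0b1010 = 10

10


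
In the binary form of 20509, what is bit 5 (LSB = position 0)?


0b101000000011101, position 5 = 0

0


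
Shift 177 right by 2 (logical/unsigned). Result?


0b10110001 >> 2 = 0b101100 = 44

44


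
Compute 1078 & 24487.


0b10000110110 & 0b101111110100111 = 0b10000100110 = 1062

1062


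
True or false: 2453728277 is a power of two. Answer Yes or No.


0b10010010010000001110110000010101. Multiple bits set => No

No


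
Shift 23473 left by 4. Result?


0b101101110110001 << 4 = 0b1011011101100010000 = 375568

375568


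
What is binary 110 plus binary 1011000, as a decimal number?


110 + 1011000 = 1011110 = 94

94


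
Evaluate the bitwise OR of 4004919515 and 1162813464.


0b11101110101101100011100011011011 | 0b1000101010011110010000000011000 = 0b11101111111111110011100011011011 = 4026480859

4026480859


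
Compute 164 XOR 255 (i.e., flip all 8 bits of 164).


164 ^ 255 = 91

91


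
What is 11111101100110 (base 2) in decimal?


11111101100110 in decimal = 16230

16230


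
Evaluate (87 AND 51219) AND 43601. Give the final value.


Step 1: 87 & 51219 = 19
Step 2: 19 & 43601 = 17

17


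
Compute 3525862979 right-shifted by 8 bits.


0b11010010001010000110011001000011 >> 8 = 0b110100100010100001100110 = 13772902

13772902


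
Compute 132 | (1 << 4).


132 | (1 << 4) = 132 | 16 = 148

148


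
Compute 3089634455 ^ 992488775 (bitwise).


0b10111000001010000001010010010111 ^ 0b111011001010000010110101000111 = 0b10000011000000000011100111010000 = 2197830096

2197830096


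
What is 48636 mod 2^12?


48636 & 4095 = 3580

3580


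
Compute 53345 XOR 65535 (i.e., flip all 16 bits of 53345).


53345 ^ 65535 = 12190

12190


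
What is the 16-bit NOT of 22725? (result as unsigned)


~0b101100011000101 = 0b1010011100111010 = 42810 (16-bit unsigned)

42810


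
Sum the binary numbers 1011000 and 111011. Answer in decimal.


1011000 + 111011 = 10010011 = 147

147


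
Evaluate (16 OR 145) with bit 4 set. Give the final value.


Step 1: 16 | 145 = 145
Step 2: 145 | (1 << 4) = 145 | 16 = 145

145


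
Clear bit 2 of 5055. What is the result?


5055 & ~(1 << 2) = 5051

5051


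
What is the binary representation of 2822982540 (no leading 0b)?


2822982540 = 10101000010000110100101110001100 in binary

10101000010000110100101110001100


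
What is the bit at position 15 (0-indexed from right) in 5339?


0b1010011011011, position 15 = 0

0


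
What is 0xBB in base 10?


BB hex = 187 decimal

187


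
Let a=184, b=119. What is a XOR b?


184 ^ 119 = 207

207


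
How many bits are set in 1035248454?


0b111101101101001010001101000110 has 16 set bits

16


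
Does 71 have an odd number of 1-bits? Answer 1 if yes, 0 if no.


0b1000111 has 4 ones => parity 0

0


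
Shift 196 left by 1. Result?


0b11000100 << 1 = 0b110001000 = 392

392


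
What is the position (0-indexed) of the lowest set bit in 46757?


0b1011011010100101. Lowest set bit at position 0

0


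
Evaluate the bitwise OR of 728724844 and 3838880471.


0b101011011011110111010101101100 | 0b11100100110100001010101011010111 = 0b11101111111111111111111111111111 = 4026531839

4026531839


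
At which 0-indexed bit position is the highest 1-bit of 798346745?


0b101111100101011100110111111001. Highest set bit at position 29

29


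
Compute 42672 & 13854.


0b1010011010110000 & 0b11011000011110 = 0b10011000010000 = 9744

9744


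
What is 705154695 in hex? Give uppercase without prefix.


705154695 = 2A07CE87 hex

2A07CE87


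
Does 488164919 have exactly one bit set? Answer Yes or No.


0b11101000110001100111000110111. Multiple bits set => No

No


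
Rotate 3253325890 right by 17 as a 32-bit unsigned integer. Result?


Rotate 0b11000001111010011101000001000010 right by 17 (32-bit) = 0b11101000001000010110000011110100 = 3894501620

3894501620


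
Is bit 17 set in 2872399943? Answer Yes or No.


0b10101011001101010101100001000111, bit 17 = 0. No

No


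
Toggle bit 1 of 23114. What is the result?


23114 ^ (1 << 1) = 23114 ^ 2 = 23112

23112


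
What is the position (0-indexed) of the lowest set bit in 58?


0b111010. Lowest set bit at position 1

1


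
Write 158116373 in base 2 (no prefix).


158116373 = 1001011011001010101000010101 in binary

1001011011001010101000010101


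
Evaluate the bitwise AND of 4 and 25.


0b100 & 0b11001 = 0b0 = 0

0


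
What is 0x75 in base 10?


75 hex = 117 decimal

117


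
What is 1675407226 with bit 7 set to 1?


1675407226 | (1 << 7) = 1675407226 | 128 = 1675407354

1675407354


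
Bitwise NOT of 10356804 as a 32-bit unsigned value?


~0b100111100000100001000100 = 0b11111111011000011111011110111011 = 4284610491 (32-bit unsigned)

4284610491


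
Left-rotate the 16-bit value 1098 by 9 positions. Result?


Rotate 0b10001001010 left by 9 (16-bit) = 0b1001010000001000 = 37896

37896


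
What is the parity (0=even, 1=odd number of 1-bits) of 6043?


0b1011110011011 has 9 ones => parity 1

1


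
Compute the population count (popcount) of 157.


0b10011101 has 5 set bits

5


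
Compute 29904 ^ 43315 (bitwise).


0b111010011010000 ^ 0b1010100100110011 = 0b1101110111100011 = 56803

56803


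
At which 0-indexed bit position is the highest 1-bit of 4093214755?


0b11110011111110011000000000100011. Highest set bit at position 31

31


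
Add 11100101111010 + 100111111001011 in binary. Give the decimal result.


11100101111010 + 100111111001011 = 1000100101000101 = 35141

35141


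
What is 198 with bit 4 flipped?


198 ^ (1 << 4) = 198 ^ 16 = 214

214


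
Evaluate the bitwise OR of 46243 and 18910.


0b1011010010100011 | 0b100100111011110 = 0b1111110111111111 = 65023

65023


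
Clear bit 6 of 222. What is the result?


222 & ~(1 << 6) = 158

158


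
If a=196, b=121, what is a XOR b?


196 ^ 121 = 189

189


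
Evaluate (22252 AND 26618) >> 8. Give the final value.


Step 1: 22252 & 26618 = 18152
Step 2: 18152 >> 8 = 70

70


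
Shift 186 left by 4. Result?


0b10111010 << 4 = 0b101110100000 = 2976

2976


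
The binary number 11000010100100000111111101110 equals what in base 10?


11000010100100000111111101110 in decimal = 408031214

408031214


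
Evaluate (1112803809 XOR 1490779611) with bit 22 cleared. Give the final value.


Step 1: 1112803809 ^ 1490779611 = 445609018
Step 2: 445609018 & ~(1 << 22) = 445609018

445609018


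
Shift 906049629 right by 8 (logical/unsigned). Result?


0b110110000000010011100001011101 >> 8 = 0b1101100000000100111000 = 3539256

3539256


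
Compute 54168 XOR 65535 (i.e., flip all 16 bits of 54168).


54168 ^ 65535 = 11367

11367


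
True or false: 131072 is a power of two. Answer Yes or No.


0b100000000000000000. Only one bit set => Yes

Yes


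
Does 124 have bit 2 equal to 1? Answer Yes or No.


0b1111100, bit 2 = 1. Yes

Yes


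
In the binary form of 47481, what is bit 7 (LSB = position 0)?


0b1011100101111001, position 7 = 0

0


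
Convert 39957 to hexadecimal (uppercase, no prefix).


39957 = 9C15 hex

9C15


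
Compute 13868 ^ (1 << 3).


13868 ^ (1 << 3) = 13868 ^ 8 = 13860

13860


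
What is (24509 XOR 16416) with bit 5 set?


Step 1: 24509 ^ 16416 = 8093
Step 2: 8093 | (1 << 5) = 8093 | 32 = 8125

8125


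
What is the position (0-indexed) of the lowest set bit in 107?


0b1101011. Lowest set bit at position 0

0


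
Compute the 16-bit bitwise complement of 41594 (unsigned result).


~0b1010001001111010 = 0b101110110000101 = 23941 (16-bit unsigned)

23941


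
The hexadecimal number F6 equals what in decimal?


F6 hex = 246 decimal

246


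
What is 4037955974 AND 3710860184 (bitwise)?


0b11110000101011100101000110000110 & 0b11011101001011110011101110011000 = 0b11010000001011100001000110000000 = 3492680064

3492680064


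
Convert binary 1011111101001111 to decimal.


1011111101001111 in decimal = 48975

48975


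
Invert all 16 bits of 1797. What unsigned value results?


1797 ^ 65535 = 63738

63738


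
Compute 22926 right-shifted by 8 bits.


0b101100110001110 >> 8 = 0b1011001 = 89

89


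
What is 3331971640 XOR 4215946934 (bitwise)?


0b11000110100110011101101000111000 ^ 0b11111011010010100011111010110110 = 0b111101110100111110010010001110 = 1037296782

1037296782


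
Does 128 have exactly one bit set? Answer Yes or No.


0b10000000. Only one bit set => Yes

Yes


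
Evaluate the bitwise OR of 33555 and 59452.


0b1000001100010011 | 0b1110100000111100 = 0b1110101100111111 = 60223

60223


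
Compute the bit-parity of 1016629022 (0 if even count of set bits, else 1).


0b111100100110001000011100011110 has 15 ones => parity 1

1


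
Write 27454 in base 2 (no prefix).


27454 = 110101100111110 in binary

110101100111110


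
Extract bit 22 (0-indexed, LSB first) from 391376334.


0b10111010100111110110111001110, position 22 = 1

1


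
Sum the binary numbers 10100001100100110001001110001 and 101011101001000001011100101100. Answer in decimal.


10100001100100110001001110001 + 101011101001000001011100101100 = 111111110101100111100110011101 = 1071020445

1071020445


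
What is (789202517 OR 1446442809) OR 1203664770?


Step 1: 789202517 | 1446442809 = 2134833021
Step 2: 2134833021 | 1203664770 = 2143221759

2143221759


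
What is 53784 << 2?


0b1101001000011000 << 2 = 0b110100100001100000 = 215136

215136


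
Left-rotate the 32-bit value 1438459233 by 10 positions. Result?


Rotate 0b1010101101111010010010101100001 left by 10 (32-bit) = 0b11110100100101011000010101010110 = 4103439702

4103439702


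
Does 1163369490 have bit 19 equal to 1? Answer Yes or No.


0b1000101010101111001110000010010, bit 19 = 0. No

No


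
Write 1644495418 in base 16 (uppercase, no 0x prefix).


1644495418 = 6205023A hex

6205023A


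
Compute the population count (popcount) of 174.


0b10101110 has 5 set bits

5


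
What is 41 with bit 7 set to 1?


41 | (1 << 7) = 41 | 128 = 169

169


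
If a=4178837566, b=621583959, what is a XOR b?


4178837566 ^ 621583959 = 3692600937

3692600937


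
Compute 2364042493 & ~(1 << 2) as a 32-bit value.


2364042493 & ~(1 << 2) = 2364042489

2364042489


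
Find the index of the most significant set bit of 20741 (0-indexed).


0b101000100000101. Highest set bit at position 14

14


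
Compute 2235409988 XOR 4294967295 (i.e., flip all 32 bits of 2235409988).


2235409988 ^ 4294967295 = 2059557307

2059557307


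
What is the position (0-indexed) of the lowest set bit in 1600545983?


0b1011111011001100110010010111111. Lowest set bit at position 0

0


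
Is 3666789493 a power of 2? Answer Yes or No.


0b11011010100011101100010001110101. Multiple bits set => No

No


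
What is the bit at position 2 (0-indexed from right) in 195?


0b11000011, position 2 = 0

0


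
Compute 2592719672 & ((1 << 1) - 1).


2592719672 & 1 = 0

0


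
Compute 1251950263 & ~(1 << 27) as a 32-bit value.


1251950263 & ~(1 << 27) = 1117732535

1117732535


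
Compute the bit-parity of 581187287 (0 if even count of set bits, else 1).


0b100010101001000011011011010111 has 15 ones => parity 1

1


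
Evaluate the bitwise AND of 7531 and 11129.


0b1110101101011 & 0b10101101111001 = 0b100101101001 = 2409

2409


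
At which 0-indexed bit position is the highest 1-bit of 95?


0b1011111. Highest set bit at position 6

6


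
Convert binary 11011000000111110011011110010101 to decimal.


11011000000111110011011110010101 in decimal = 3625924501

3625924501


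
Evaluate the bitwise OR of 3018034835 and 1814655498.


0b10110011111000111000111010010011 | 0b1101100001010010111001000001010 = 0b11111111111010111111111010011011 = 4293656219

4293656219


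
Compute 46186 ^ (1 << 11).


46186 ^ (1 << 11) = 46186 ^ 2048 = 48234

48234


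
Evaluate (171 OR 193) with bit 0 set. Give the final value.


Step 1: 171 | 193 = 235
Step 2: 235 | (1 << 0) = 235 | 1 = 235

235


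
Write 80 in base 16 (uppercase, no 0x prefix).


80 = 50 hex

50


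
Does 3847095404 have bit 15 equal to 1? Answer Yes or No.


0b11100101010011100000010001101100, bit 15 = 0. No

No


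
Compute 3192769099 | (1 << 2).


3192769099 | (1 << 2) = 3192769099 | 4 = 3192769103

3192769103


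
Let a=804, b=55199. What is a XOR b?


804 ^ 55199 = 54459

54459


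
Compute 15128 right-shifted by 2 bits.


0b11101100011000 >> 2 = 0b111011000110 = 3782

3782


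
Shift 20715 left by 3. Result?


0b101000011101011 << 3 = 0b101000011101011000 = 165720

165720


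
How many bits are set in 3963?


0b111101111011 has 10 set bits

10


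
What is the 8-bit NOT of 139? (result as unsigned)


~0b10001011 = 0b1110100 = 116 (8-bit unsigned)

116


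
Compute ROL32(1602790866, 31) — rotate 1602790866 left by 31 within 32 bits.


Rotate 0b1011111100010001010010111010010 left by 31 (32-bit) = 0b101111110001000101001011101001 = 801395433

801395433


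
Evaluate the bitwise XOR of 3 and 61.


0b11 ^ 0b111101 = 0b111110 = 62

62


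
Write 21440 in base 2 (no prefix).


21440 = 101001111000000 in binary

101001111000000


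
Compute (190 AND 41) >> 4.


Step 1: 190 & 41 = 40
Step 2: 40 >> 4 = 2

2


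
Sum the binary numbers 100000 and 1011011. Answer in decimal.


100000 + 1011011 = 1111011 = 123

123


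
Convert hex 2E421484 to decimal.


2E421484 hex = 776082564 decimal

776082564


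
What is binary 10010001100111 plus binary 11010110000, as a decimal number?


10010001100111 + 11010110000 = 10101100010111 = 11031

11031


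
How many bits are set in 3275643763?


0b11000011001111100101101101110011 has 19 set bits

19


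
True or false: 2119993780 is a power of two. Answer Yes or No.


0b1111110010111001000100110110100. Multiple bits set => No

No


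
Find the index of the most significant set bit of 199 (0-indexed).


0b11000111. Highest set bit at position 7

7


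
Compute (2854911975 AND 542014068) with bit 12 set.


Step 1: 2854911975 & 542014068 = 537557604
Step 2: 537557604 | (1 << 12) = 537557604 | 4096 = 537557604

537557604


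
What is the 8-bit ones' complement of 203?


203 ^ 255 = 52

52


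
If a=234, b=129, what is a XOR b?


234 ^ 129 = 107

107


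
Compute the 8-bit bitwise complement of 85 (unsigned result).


~0b1010101 = 0b10101010 = 170 (8-bit unsigned)

170


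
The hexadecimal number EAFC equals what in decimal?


EAFC hex = 60156 decimal

60156


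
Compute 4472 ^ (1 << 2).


4472 ^ (1 << 2) = 4472 ^ 4 = 4476

4476


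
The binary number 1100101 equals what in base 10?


1100101 in decimal = 101

101


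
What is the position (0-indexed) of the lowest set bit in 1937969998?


0b1110011100000110001001101001110. Lowest set bit at position 1

1


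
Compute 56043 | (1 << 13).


56043 | (1 << 13) = 56043 | 8192 = 64235

64235


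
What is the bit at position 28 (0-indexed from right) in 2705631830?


0b10100001010001001010101001010110, position 28 = 0

0


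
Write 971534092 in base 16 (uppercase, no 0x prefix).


971534092 = 39E86F0C hex

39E86F0C


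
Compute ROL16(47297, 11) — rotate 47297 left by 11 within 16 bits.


Rotate 0b1011100011000001 left by 11 (16-bit) = 0b110111000110 = 3526

3526


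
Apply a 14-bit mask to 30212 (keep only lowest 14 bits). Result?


30212 & 16383 = 13828

13828


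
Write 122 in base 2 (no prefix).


122 = 1111010 in binary

1111010


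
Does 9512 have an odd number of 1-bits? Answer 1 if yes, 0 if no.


0b10010100101000 has 5 ones => parity 1

1


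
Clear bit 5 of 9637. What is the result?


9637 & ~(1 << 5) = 9605

9605


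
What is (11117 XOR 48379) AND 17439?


Step 1: 11117 ^ 48379 = 38806
Step 2: 38806 & 17439 = 1046

1046


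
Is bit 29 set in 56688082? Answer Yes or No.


0b11011000001111110111010010, bit 29 = 0. No

No


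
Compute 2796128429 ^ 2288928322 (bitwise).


0b10100110101010011000100010101101 ^ 0b10001000011011100100011001000010 = 0b101110110001111100111011101111 = 784846575

784846575


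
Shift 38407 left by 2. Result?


0b1001011000000111 << 2 = 0b100101100000011100 = 153628

153628


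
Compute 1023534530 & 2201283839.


0b111101000000011110010111000010 & 0b10000011001101001110110011111111 = 0b1000000001110010011000010 = 16835778

16835778


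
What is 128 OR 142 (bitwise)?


0b10000000 | 0b10001110 = 0b10001110 = 142

142


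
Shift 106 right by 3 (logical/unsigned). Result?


0b1101010 >> 3 = 0b1101 = 13

13


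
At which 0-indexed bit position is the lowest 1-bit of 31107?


0b111100110000011. Lowest set bit at position 0

0


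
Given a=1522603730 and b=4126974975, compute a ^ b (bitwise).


1522603730 ^ 4126974975 = 2940056877

2940056877


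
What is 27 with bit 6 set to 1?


27 | (1 << 6) = 27 | 64 = 91

91


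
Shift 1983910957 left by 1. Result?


0b1110110010000000001010000101101 << 1 = 0b11101100100000000010100001011010 = 3967821914

3967821914


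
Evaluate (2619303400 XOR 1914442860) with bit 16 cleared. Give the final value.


Step 1: 2619303400 ^ 1914442860 = 3993203076
Step 2: 3993203076 & ~(1 << 16) = 3993137540

3993137540


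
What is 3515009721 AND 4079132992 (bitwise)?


0b11010001100000101100101010111001 & 0b11110011001000101010000101000000 = 0b11010001000000101000000000000000 = 3506601984

3506601984


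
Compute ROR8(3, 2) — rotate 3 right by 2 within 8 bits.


Rotate 0b11 right by 2 (8-bit) = 0b11000000 = 192

192


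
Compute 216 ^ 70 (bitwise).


0b11011000 ^ 0b1000110 = 0b10011110 = 158

158


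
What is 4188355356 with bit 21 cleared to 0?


4188355356 & ~(1 << 21) = 4186258204

4186258204


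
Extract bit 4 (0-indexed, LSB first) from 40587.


0b1001111010001011, position 4 = 0

0


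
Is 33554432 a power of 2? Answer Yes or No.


0b10000000000000000000000000. Only one bit set => Yes

Yes


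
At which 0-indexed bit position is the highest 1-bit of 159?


0b10011111. Highest set bit at position 7

7


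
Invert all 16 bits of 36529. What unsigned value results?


36529 ^ 65535 = 29006

29006


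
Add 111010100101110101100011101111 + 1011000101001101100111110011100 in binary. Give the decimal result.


111010100101110101100011101111 + 1011000101001101100111110011100 = 10010011001111100010100010001011 = 2470324363

2470324363


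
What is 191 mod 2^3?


191 & 7 = 7

7


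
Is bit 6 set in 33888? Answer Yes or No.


0b1000010001100000, bit 6 = 1. Yes

Yes


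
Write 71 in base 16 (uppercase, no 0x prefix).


71 = 47 hex

47


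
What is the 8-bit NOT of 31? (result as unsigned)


~0b11111 = 0b11100000 = 224 (8-bit unsigned)

224


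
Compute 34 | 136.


0b100010 | 0b10001000 = 0b10101010 = 170

170


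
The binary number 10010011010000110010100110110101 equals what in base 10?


10010011010000110010100110110101 in decimal = 2470652341

2470652341


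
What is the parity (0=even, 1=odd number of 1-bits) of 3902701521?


0b11101000100111100111111111010001 has 20 ones => parity 0

0


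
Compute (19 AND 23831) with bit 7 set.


Step 1: 19 & 23831 = 19
Step 2: 19 | (1 << 7) = 19 | 128 = 147

147


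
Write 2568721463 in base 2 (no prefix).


2568721463 = 10011001000110111001010000110111 in binary

10011001000110111001010000110111


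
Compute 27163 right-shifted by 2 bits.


0b110101000011011 >> 2 = 0b1101010000110 = 6790

6790


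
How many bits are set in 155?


0b10011011 has 5 set bits

5


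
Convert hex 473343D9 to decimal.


473343D9 hex = 1194542041 decimal

1194542041


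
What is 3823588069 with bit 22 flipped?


3823588069 ^ (1 << 22) = 3823588069 ^ 4194304 = 3819393765

3819393765


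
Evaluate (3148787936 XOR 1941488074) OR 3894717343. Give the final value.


Step 1: 3148787936 ^ 1941488074 = 3356913962
Step 2: 3356913962 | 3894717343 = 3895917503

3895917503


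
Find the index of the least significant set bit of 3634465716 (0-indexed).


0b11011000101000011000101110110100. Lowest set bit at position 2

2


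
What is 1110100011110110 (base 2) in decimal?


1110100011110110 in decimal = 59638

59638


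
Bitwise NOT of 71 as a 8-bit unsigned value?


~0b1000111 = 0b10111000 = 184 (8-bit unsigned)

184


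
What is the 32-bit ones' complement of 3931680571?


3931680571 ^ 4294967295 = 363286724

363286724


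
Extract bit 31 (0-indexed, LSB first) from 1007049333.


0b111100000001100101101001110101, position 31 = 0

0


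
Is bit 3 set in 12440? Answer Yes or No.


0b11000010011000, bit 3 = 1. Yes

Yes


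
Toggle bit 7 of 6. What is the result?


6 ^ (1 << 7) = 6 ^ 128 = 134

134


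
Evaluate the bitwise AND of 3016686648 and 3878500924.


0b10110011110011101111110000111000 & 0b11100111001011010011101000111100 = 0b10100011000011000011100000111000 = 2735487032

2735487032


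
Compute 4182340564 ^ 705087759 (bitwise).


0b11111001010010010111001111010100 ^ 0b101010000001101100100100001111 = 0b11010011010011111011101011011011 = 3545217755

3545217755


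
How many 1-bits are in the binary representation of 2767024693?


0b10100100111011010111001000110101 has 17 set bits

17


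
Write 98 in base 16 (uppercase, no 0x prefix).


98 = 62 hex

62


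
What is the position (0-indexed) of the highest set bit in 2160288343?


0b10000000110000110110001001010111. Highest set bit at position 31

31


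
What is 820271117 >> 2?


0b110000111001000101100000001101 >> 2 = 0b1100001110010001011000000011 = 205067779

205067779


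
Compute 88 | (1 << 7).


88 | (1 << 7) = 88 | 128 = 216

216


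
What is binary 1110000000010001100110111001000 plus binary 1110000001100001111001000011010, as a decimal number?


1110000000010001100110111001000 + 1110000001100001111001000011010 = 11100000001110011011111111100010 = 3761881058

3761881058


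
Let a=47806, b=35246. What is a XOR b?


47806 ^ 35246 = 13072

13072


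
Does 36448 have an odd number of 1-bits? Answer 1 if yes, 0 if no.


0b1000111001100000 has 6 ones => parity 0

0


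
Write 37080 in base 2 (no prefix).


37080 = 1001000011011000 in binary

1001000011011000


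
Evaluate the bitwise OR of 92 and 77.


0b1011100 | 0b1001101 = 0b1011101 = 93

93


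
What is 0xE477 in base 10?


E477 hex = 58487 decimal

58487


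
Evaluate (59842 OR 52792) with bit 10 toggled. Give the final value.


Step 1: 59842 | 52792 = 61434
Step 2: 61434 ^ (1 << 10) = 61434 ^ 1024 = 60410

60410


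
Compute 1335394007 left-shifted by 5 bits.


0b1001111100110000111111011010111 << 5 = 0b100111110011000011111101101011100000 = 42732608224

42732608224


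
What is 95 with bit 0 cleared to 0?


95 & ~(1 << 0) = 94

94


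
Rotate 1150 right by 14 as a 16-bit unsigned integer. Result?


Rotate 0b10001111110 right by 14 (16-bit) = 0b1000111111000 = 4600

4600


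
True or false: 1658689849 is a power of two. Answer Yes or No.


0b1100010110111011001100100111001. Multiple bits set => No

No


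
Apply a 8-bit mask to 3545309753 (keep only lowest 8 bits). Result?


3545309753 & 255 = 57

57


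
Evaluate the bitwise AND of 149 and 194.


0b10010101 & 0b11000010 = 0b10000000 = 128

128


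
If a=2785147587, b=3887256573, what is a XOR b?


2785147587 ^ 3887256573 = 1102260542

1102260542


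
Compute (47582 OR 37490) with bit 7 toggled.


Step 1: 47582 | 37490 = 48126
Step 2: 48126 ^ (1 << 7) = 48126 ^ 128 = 47998

47998


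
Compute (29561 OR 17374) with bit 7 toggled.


Step 1: 29561 | 17374 = 29695
Step 2: 29695 ^ (1 << 7) = 29695 ^ 128 = 29567

29567


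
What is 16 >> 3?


0b10000 >> 3 = 0b10 = 2

2


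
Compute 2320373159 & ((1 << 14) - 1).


2320373159 & 16383 = 5543

5543


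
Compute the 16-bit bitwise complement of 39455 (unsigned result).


~0b1001101000011111 = 0b110010111100000 = 26080 (16-bit unsigned)

26080


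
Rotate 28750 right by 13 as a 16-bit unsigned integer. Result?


Rotate 0b111000001001110 right by 13 (16-bit) = 0b1000001001110011 = 33395

33395


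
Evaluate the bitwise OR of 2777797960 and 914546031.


0b10100101100100011101010101001000 | 0b110110100000101101110101101111 = 0b10110111100100111101110101101111 = 3079921007

3079921007


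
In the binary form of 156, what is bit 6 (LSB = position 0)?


0b10011100, position 6 = 0

0


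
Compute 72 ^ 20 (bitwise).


0b1001000 ^ 0b10100 = 0b1011100 = 92

92


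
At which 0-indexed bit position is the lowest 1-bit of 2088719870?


0b1111100011111110101010111111110. Lowest set bit at position 1

1


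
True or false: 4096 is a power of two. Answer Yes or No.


0b1000000000000. Only one bit set => Yes

Yes


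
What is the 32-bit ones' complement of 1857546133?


1857546133 ^ 4294967295 = 2437421162

2437421162


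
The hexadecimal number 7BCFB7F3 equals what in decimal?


7BCFB7F3 hex = 2077210611 decimal

2077210611


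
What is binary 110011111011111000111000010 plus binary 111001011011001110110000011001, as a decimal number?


110011111011111000111000010 + 111001011011001110110000011001 = 111111111010101101110111011011 = 1072356827

1072356827


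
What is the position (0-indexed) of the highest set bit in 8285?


0b10000001011101. Highest set bit at position 13

13


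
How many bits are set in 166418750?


0b1001111010110101100100111110 has 17 set bits

17


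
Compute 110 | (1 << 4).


110 | (1 << 4) = 110 | 16 = 126

126


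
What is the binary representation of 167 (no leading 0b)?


167 = 10100111 in binary

10100111


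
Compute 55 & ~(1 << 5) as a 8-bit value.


55 & ~(1 << 5) = 23

23


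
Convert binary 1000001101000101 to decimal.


1000001101000101 in decimal = 33605

33605


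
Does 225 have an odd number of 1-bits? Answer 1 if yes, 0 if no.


0b11100001 has 4 ones => parity 0

0


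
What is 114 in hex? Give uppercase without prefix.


114 = 72 hex

72


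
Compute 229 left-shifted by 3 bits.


0b11100101 << 3 = 0b11100101000 = 1832

1832


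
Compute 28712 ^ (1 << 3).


28712 ^ (1 << 3) = 28712 ^ 8 = 28704

28704


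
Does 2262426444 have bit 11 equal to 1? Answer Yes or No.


0b10000110110110011110001101001100, bit 11 = 0. No

No


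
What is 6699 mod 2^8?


6699 & 255 = 43

43


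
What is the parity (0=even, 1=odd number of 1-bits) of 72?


0b1001000 has 2 ones => parity 0

0


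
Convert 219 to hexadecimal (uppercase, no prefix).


219 = DB hex

DB


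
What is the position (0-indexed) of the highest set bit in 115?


0b1110011. Highest set bit at position 6

6


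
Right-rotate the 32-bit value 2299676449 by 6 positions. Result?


Rotate 0b10001001000100100100011100100001 right by 6 (32-bit) = 0b10000110001001000100100100011100 = 2250524956

2250524956


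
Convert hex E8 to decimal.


E8 hex = 232 decimal

232


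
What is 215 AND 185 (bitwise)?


0b11010111 & 0b10111001 = 0b10010001 = 145

145


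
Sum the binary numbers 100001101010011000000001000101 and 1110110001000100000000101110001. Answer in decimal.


100001101010011000000001000101 + 1110110001000100000000101110001 = 10010111110010111000000110110110 = 2546696630

2546696630


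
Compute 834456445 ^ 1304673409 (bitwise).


0b110001101111001100101101111101 ^ 0b1001101110000111011110010000001 = 0b1111100011111110111011111111100 = 2088728572

2088728572


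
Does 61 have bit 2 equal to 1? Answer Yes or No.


0b111101, bit 2 = 1. Yes

Yes


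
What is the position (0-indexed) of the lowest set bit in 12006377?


0b101101110011001111101001. Lowest set bit at position 0

0


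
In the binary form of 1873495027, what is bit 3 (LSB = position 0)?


0b1101111101010110100001111110011, position 3 = 0

0


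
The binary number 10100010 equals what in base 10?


10100010 in decimal = 162

162


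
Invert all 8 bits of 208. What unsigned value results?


208 ^ 255 = 47

47


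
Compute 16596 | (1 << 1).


16596 | (1 << 1) = 16596 | 2 = 16598

16598


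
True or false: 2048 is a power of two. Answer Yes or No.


0b100000000000. Only one bit set => Yes

Yes


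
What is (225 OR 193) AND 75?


Step 1: 225 | 193 = 225
Step 2: 225 & 75 = 65

65


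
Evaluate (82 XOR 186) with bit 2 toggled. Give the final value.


Step 1: 82 ^ 186 = 232
Step 2: 232 ^ (1 << 2) = 232 ^ 4 = 236

236


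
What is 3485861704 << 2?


0b11001111110001100000011101001000 << 2 = 0b1100111111000110000001110100100000 = 13943446816

13943446816


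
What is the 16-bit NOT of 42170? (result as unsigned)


~0b1010010010111010 = 0b101101101000101 = 23365 (16-bit unsigned)

23365


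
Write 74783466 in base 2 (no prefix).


74783466 = 100011101010001101011101010 in binary

100011101010001101011101010


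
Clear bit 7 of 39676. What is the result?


39676 & ~(1 << 7) = 39548

39548


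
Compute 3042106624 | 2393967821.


0b10110101010100101101110100000000 | 0b10001110101100010000110011001101 = 0b10111111111100111101110111001101 = 3220430285

3220430285


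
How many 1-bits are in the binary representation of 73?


0b1001001 has 3 set bits

3


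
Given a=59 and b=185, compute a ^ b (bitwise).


59 ^ 185 = 130

130


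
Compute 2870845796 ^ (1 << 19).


2870845796 ^ (1 << 19) = 2870845796 ^ 524288 = 2870321508

2870321508


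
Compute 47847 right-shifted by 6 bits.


0b1011101011100111 >> 6 = 0b1011101011 = 747

747


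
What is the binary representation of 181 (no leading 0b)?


181 = 10110101 in binary

10110101


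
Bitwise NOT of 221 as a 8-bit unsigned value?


~0b11011101 = 0b100010 = 34 (8-bit unsigned)

34


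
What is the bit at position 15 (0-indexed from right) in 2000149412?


0b1110111001101111101101110100100, position 15 = 1

1


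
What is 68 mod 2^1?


68 & 1 = 0

0


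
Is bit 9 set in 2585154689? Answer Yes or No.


0b10011010000101100101010010000001, bit 9 = 0. No

No


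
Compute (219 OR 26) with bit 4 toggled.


Step 1: 219 | 26 = 219
Step 2: 219 ^ (1 << 4) = 219 ^ 16 = 203

203


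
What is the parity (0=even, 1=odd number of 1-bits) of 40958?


0b1001111111111110 has 13 ones => parity 1

1


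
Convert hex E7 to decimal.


E7 hex = 231 decimal

231


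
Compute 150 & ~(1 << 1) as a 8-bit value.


150 & ~(1 << 1) = 148

148


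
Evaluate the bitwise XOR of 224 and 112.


0b11100000 ^ 0b1110000 = 0b10010000 = 144

144


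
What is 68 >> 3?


0b1000100 >> 3 = 0b1000 = 8

8


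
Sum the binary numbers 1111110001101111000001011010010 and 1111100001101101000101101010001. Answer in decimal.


1111110001101111000001011010010 + 1111100001101101000101101010001 = 11111010011011100000111000100011 = 4201516579

4201516579


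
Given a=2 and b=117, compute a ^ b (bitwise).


2 ^ 117 = 119

119


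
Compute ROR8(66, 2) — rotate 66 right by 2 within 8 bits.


Rotate 0b1000010 right by 2 (8-bit) = 0b10010000 = 144

144


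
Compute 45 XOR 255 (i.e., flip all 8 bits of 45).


45 ^ 255 = 210

210


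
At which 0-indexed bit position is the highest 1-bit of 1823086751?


0b1101100101010100001100010011111. Highest set bit at position 30

30


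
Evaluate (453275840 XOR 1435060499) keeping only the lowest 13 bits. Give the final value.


Step 1: 453275840 ^ 1435060499 = 1317878227
Step 2: 1317878227 & 8191 = 6611

6611


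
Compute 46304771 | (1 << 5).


46304771 | (1 << 5) = 46304771 | 32 = 46304803

46304803


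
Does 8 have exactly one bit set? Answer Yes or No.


0b1000. Only one bit set => Yes

Yes


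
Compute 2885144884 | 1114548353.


0b10101011111101111101000100110100 | 0b1000010011011101010100010000001 = 0b11101011111111111111100110110101 = 3959421365

3959421365


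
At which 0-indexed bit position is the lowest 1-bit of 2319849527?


0b10001010010001100001100000110111. Lowest set bit at position 0

0


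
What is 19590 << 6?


0b100110010000110 << 6 = 0b100110010000110000000 = 1253760

1253760


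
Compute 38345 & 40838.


0b1001010111001001 & 0b1001111110000110 = 0b1001010110000000 = 38272

38272


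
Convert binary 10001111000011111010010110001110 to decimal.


10001111000011111010010110001110 in decimal = 2400167310

2400167310


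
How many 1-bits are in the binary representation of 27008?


0b110100110000000 has 5 set bits

5


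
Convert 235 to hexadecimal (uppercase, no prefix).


235 = EB hex

EB


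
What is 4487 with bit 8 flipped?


4487 ^ (1 << 8) = 4487 ^ 256 = 4231

4231


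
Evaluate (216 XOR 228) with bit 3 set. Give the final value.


Step 1: 216 ^ 228 = 60
Step 2: 60 | (1 << 3) = 60 | 8 = 60

60


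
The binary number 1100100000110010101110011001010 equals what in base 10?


1100100000110010101110011001010 in decimal = 1679383754

1679383754


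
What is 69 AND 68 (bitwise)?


0b1000101 & 0b1000100 = 0b1000100 = 68

68


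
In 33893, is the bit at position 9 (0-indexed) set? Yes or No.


0b1000010001100101, bit 9 = 0. No

No


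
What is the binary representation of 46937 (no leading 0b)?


46937 = 1011011101011001 in binary

1011011101011001


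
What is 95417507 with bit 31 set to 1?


95417507 | (1 << 31) = 95417507 | 2147483648 = 2242901155

2242901155


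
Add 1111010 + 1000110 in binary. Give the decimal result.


1111010 + 1000110 = 11000000 = 192

192


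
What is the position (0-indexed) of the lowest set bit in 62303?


0b1111001101011111. Lowest set bit at position 0

0


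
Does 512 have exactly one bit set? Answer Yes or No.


0b1000000000. Only one bit set => Yes

Yes


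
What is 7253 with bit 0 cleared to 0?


7253 & ~(1 << 0) = 7252

7252


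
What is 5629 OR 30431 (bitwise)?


0b1010111111101 | 0b111011011011111 = 0b111011111111111 = 30719

30719
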